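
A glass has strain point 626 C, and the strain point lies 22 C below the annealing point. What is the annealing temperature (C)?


T_anneal = T_strain + gap:
  T_anneal = 626 + 22 = 648 C

648 C


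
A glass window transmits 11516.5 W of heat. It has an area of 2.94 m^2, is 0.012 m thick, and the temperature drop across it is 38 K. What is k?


Fourier's law rearranged: k = Q * t / (A * dT)
  Numerator = 11516.5 * 0.012 = 138.198
  Denominator = 2.94 * 38 = 111.72
  k = 138.198 / 111.72 = 1.237 W/mK

1.237 W/mK


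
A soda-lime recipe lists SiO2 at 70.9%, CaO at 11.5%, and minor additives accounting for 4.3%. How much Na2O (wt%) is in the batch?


Pieces sum to 100%:
  Na2O = 100 - (SiO2 + CaO + others)
  Na2O = 100 - (70.9 + 11.5 + 4.3) = 13.3%

13.3%


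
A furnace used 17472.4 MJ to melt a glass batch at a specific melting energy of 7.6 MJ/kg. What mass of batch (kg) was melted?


Rearrange E = m * s for m:
  m = E / s
  m = 17472.4 / 7.6 = 2299.0 kg

2299.0 kg


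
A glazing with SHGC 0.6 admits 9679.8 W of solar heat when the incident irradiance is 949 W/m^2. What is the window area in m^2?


Rearrange Q = Area * SHGC * Irradiance:
  Area = Q / (SHGC * Irradiance)
  Area = 9679.8 / (0.6 * 949) = 17.0 m^2

17.0 m^2


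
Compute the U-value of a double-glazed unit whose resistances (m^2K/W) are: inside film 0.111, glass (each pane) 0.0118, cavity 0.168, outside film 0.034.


Total thermal resistance (series):
  R_total = R_in + R_glass + R_air + R_glass + R_out
  R_total = 0.111 + 0.0118 + 0.168 + 0.0118 + 0.034 = 0.3366 m^2K/W
U-value = 1 / R_total = 1 / 0.3366 = 2.971 W/m^2K

2.971 W/m^2K


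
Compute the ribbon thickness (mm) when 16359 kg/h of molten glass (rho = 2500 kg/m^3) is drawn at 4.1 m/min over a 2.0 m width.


Ribbon cross-section from mass balance:
  Volume rate = throughput / density = 16359 / 2500 = 6.5436 m^3/h
  thickness = volume rate / (speed * 60 * width), i.e.
  thickness = throughput / (60 * speed * width * density) * 1000
  thickness = 16359 / (60 * 4.1 * 2.0 * 2500) * 1000 = 13.3 mm

13.3 mm


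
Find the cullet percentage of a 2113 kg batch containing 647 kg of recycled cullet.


Cullet ratio = (cullet mass / total batch mass) * 100
  Ratio = 647 / 2113 * 100 = 30.62%

30.62%


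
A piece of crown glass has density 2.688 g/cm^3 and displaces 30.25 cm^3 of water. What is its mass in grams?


Rearrange rho = m / V:
  m = rho * V
  m = 2.688 * 30.25 = 81.312 g

81.312 g


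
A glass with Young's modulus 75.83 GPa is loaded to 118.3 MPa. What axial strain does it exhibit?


Rearrange E = sigma / epsilon:
  epsilon = sigma / E
  E (MPa) = 75.83 * 1000 = 75830
  epsilon = 118.3 / 75830 = 0.00156

0.00156


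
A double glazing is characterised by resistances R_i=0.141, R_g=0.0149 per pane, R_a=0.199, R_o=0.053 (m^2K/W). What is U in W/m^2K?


Total thermal resistance (series):
  R_total = R_in + R_glass + R_air + R_glass + R_out
  R_total = 0.141 + 0.0149 + 0.199 + 0.0149 + 0.053 = 0.4228 m^2K/W
U-value = 1 / R_total = 1 / 0.4228 = 2.365 W/m^2K

2.365 W/m^2K


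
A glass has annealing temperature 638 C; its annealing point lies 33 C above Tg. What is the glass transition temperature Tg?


Rearrange T_anneal = Tg + offset for Tg:
  Tg = T_anneal - offset = 638 - 33 = 605 C

605 C


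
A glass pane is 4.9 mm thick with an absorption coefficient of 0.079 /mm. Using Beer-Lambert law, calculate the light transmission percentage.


Beer-Lambert law: T = exp(-alpha * thickness)
  exponent = -0.079 * 4.9 = -0.3871
  T = exp(-0.3871) = 0.679
  Percentage = 0.679 * 100 = 67.9%

67.9%


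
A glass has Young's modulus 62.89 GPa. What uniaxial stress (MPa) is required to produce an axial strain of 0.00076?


Rearrange E = sigma / epsilon:
  sigma = E * epsilon
  E (MPa) = 62.89 * 1000 = 62890
  sigma = 62890 * 0.00076 = 47.8 MPa

47.8 MPa


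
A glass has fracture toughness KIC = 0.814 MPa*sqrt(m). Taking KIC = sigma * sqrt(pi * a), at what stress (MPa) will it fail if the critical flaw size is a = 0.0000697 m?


Rearrange KIC = sigma * sqrt(pi * a):
  sigma = KIC / sqrt(pi * a)
  sqrt(pi * 0.0000697) = 0.014798
  sigma = 0.814 / 0.014798 = 55.01 MPa

55.01 MPa


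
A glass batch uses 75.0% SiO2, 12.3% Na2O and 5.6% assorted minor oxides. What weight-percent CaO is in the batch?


Pieces sum to 100%:
  CaO = 100 - (SiO2 + Na2O + others)
  CaO = 100 - (75.0 + 12.3 + 5.6) = 7.1%

7.1%


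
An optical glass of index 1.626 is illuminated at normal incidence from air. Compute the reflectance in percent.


Fresnel reflectance at normal incidence:
  R = ((n - 1)/(n + 1))^2
  (n - 1)/(n + 1) = (1.626 - 1)/(1.626 + 1) = 0.238385
  R = 0.238385^2 = 0.0568274
  R(%) = 0.0568274 * 100 = 5.683%

5.683%


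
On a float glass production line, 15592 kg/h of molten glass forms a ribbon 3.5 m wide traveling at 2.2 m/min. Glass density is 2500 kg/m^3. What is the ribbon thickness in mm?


Ribbon cross-section from mass balance:
  Volume rate = throughput / density = 15592 / 2500 = 6.2368 m^3/h
  thickness = volume rate / (speed * 60 * width), i.e.
  thickness = throughput / (60 * speed * width * density) * 1000
  thickness = 15592 / (60 * 2.2 * 3.5 * 2500) * 1000 = 13.5 mm

13.5 mm


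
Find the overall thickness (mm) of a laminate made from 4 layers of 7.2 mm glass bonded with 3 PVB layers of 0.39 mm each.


Total thickness = glass contribution + PVB contribution
  Glass: 4 * 7.2 = 28.8 mm
  PVB: 3 * 0.39 = 1.17 mm
  Total = 28.8 + 1.17 = 29.97 mm

29.97 mm


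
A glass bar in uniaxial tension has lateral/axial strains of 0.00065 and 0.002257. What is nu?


Poisson's ratio: nu = lateral strain / axial strain
  nu = 0.00065 / 0.002257 = 0.288

0.288


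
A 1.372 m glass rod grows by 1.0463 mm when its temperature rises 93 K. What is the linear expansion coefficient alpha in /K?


Rearrange dL = alpha * L0 * dT for alpha:
  alpha = dL / (L0 * dT)
  alpha = (1.0463 / 1000) / (1.372 * 93) = 0.0000082 /K = 8.2 x 10^-6 /K

8.2 x 10^-6 /K


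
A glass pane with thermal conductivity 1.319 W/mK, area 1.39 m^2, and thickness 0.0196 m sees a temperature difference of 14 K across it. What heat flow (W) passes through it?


Fourier's law: Q = k * A * dT / t
  Q = 1.319 * 1.39 * 14 / 0.0196
  Q = 25.66774 / 0.0196 = 1309.6 W

1309.6 W


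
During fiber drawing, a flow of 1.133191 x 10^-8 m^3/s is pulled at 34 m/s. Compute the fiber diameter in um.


Cross-sectional area from continuity:
  A = Q / v = 1.133191 x 10^-8 / 34 = 3.332915 x 10^-10 m^2
Diameter from circular cross-section:
  d = sqrt(4A / pi) * 10^6 (m -> um)
  d = sqrt(4 * 3.332915 x 10^-10 / pi) * 10^6 = 20.6 um

20.6 um


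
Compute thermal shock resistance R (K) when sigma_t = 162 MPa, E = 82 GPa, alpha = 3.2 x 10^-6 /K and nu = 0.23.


Thermal shock resistance: R = sigma * (1 - nu) / (E * alpha)
  Numerator = 162 * (1 - 0.23) = 124.74
  Denominator = 82 * 1000 * (3.2 x 10^-6) = 0.2624
  R = 124.74 / 0.2624 = 475.4 K

475.4 K


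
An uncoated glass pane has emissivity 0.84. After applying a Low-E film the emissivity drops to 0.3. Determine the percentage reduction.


Percentage reduction = (1 - coated/uncoated) * 100
  Ratio = 0.3 / 0.84 = 0.3571
  Reduction = (1 - 0.3571) * 100 = 64.3%

64.3%


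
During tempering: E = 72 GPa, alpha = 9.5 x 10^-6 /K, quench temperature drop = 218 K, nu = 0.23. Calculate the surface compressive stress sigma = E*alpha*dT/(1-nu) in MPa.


Tempering stress: sigma = E * alpha * dT / (1 - nu)
  E (MPa) = 72 * 1000 = 72000
  Numerator = 72000 * (9.5 x 10^-6) * 218 = 149.112
  Denominator = 1 - 0.23 = 0.77
  sigma = 149.112 / 0.77 = 193.7 MPa

193.7 MPa


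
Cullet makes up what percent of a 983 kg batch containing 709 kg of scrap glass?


Cullet ratio = (cullet mass / total batch mass) * 100
  Ratio = 709 / 983 * 100 = 72.13%

72.13%


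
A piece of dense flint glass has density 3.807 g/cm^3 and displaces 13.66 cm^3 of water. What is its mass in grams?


Rearrange rho = m / V:
  m = rho * V
  m = 3.807 * 13.66 = 52.004 g

52.004 g


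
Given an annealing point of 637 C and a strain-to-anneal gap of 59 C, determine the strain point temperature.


Strain point = annealing point - difference:
  T_strain = 637 - 59 = 578 C

578 C


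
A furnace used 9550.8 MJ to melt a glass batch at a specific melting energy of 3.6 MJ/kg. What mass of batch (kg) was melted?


Rearrange E = m * s for m:
  m = E / s
  m = 9550.8 / 3.6 = 2653.0 kg

2653.0 kg


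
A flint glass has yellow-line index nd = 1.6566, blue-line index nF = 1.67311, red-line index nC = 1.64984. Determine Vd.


Abbe number formula: Vd = (nd - 1) / (nF - nC)
  nd - 1 = 1.6566 - 1 = 0.6566
  nF - nC = 1.67311 - 1.64984 = 0.02327
  Vd = 0.6566 / 0.02327 = 28.22

28.22


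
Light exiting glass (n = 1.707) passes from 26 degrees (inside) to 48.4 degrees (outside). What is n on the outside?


Apply Snell's law: n1 * sin(theta1) = n2 * sin(theta2)
  n2 = n1 * sin(theta1) / sin(theta2)
  sin(26) = 0.438371
  sin(48.4) = 0.747798
  n2 = 1.707 * 0.438371 / 0.747798 = 1.0007

1.0007


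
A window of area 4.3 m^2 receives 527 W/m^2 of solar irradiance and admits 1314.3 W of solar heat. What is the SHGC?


Rearrange Q = Area * SHGC * Irradiance:
  SHGC = Q / (Area * Irradiance)
  SHGC = 1314.3 / (4.3 * 527) = 0.58

0.58


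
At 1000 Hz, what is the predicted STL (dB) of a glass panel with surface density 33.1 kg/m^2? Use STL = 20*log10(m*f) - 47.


Mass law: STL = 20 * log10(m * f) - 47
  m * f = 33.1 * 1000 = 33100
  log10(33100) = 4.51983
  STL = 20 * 4.51983 - 47 = 90.3966 - 47 = 43.4 dB

43.4 dB


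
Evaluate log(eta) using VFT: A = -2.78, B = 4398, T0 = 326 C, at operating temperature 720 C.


VFT equation: log(eta) = A + B / (T - T0)
  T - T0 = 720 - 326 = 394
  B / (T - T0) = 4398 / 394 = 11.162
  log(eta) = -2.78 + 11.162 = 8.382

8.382


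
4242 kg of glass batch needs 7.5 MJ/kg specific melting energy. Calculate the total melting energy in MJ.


Total energy = mass * specific energy
  E = 4242 * 7.5 = 31815 MJ

31815 MJ


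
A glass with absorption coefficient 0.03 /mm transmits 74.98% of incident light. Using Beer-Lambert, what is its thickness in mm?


Rearrange T = exp(-alpha * thickness):
  thickness = -ln(T) / alpha
  T = 74.98/100 = 0.7498
  ln(T) = -0.28795
  -ln(T) = 0.28795
  thickness = 0.28795 / 0.03 = 9.6 mm

9.6 mm


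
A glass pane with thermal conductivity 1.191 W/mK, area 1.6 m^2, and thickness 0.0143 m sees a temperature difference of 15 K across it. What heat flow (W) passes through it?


Fourier's law: Q = k * A * dT / t
  Q = 1.191 * 1.6 * 15 / 0.0143
  Q = 28.584 / 0.0143 = 1998.9 W

1998.9 W


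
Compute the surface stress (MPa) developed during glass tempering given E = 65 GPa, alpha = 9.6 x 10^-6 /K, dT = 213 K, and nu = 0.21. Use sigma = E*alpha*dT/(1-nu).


Tempering stress: sigma = E * alpha * dT / (1 - nu)
  E (MPa) = 65 * 1000 = 65000
  Numerator = 65000 * (9.6 x 10^-6) * 213 = 132.912
  Denominator = 1 - 0.21 = 0.79
  sigma = 132.912 / 0.79 = 168.2 MPa

168.2 MPa


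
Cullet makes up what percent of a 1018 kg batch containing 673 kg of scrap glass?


Cullet ratio = (cullet mass / total batch mass) * 100
  Ratio = 673 / 1018 * 100 = 66.11%

66.11%


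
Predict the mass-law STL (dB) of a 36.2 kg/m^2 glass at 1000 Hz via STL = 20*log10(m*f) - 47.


Mass law: STL = 20 * log10(m * f) - 47
  m * f = 36.2 * 1000 = 36200
  log10(36200) = 4.55871
  STL = 20 * 4.55871 - 47 = 91.1742 - 47 = 44.2 dB

44.2 dB


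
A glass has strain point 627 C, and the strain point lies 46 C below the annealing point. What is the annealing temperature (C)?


T_anneal = T_strain + gap:
  T_anneal = 627 + 46 = 673 C

673 C


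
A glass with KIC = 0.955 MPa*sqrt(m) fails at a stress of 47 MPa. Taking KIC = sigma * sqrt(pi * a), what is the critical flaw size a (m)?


Rearrange KIC = sigma * sqrt(pi * a):
  sqrt(pi * a) = KIC / sigma
  sqrt(pi * a) = 0.955 / 47 = 0.020319
  a = (KIC / sigma)^2 / pi
  a = 0.020319^2 / pi = 0.0001314 m

0.0001314 m


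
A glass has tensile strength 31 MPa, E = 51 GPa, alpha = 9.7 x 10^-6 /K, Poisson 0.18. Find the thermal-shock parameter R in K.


Thermal shock resistance: R = sigma * (1 - nu) / (E * alpha)
  Numerator = 31 * (1 - 0.18) = 25.42
  Denominator = 51 * 1000 * (9.7 x 10^-6) = 0.4947
  R = 25.42 / 0.4947 = 51.4 K

51.4 K


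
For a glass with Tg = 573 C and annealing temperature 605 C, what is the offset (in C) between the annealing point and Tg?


Offset = T_anneal - Tg:
  offset = 605 - 573 = 32 C

32 C


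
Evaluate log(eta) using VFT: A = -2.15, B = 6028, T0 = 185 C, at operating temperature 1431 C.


VFT equation: log(eta) = A + B / (T - T0)
  T - T0 = 1431 - 185 = 1246
  B / (T - T0) = 6028 / 1246 = 4.838
  log(eta) = -2.15 + 4.838 = 2.688

2.688


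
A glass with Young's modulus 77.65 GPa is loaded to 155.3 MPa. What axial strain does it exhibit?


Rearrange E = sigma / epsilon:
  epsilon = sigma / E
  E (MPa) = 77.65 * 1000 = 77650
  epsilon = 155.3 / 77650 = 0.002

0.002


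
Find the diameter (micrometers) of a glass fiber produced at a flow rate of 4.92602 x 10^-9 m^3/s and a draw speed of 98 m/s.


Cross-sectional area from continuity:
  A = Q / v = 4.92602 x 10^-9 / 98 = 5.026551 x 10^-11 m^2
Diameter from circular cross-section:
  d = sqrt(4A / pi) * 10^6 (m -> um)
  d = sqrt(4 * 5.026551 x 10^-11 / pi) * 10^6 = 8.0 um

8.0 um


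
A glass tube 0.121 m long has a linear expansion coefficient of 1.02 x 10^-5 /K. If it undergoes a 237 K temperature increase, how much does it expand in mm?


Thermal expansion formula: dL = alpha * L0 * dT
  dL = (1.02 x 10^-5) * 0.121 * 237 = 0.00029251 m
Convert to mm: 0.00029251 * 1000 = 0.2925 mm

0.2925 mm


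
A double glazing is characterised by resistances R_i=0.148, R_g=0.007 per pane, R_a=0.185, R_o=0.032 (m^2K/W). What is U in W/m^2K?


Total thermal resistance (series):
  R_total = R_in + R_glass + R_air + R_glass + R_out
  R_total = 0.148 + 0.007 + 0.185 + 0.007 + 0.032 = 0.379 m^2K/W
U-value = 1 / R_total = 1 / 0.379 = 2.639 W/m^2K

2.639 W/m^2K


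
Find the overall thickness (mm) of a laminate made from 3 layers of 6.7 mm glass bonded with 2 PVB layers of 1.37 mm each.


Total thickness = glass contribution + PVB contribution
  Glass: 3 * 6.7 = 20.1 mm
  PVB: 2 * 1.37 = 2.74 mm
  Total = 20.1 + 2.74 = 22.84 mm

22.84 mm


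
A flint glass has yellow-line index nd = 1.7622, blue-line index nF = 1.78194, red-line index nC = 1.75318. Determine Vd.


Abbe number formula: Vd = (nd - 1) / (nF - nC)
  nd - 1 = 1.7622 - 1 = 0.7622
  nF - nC = 1.78194 - 1.75318 = 0.02876
  Vd = 0.7622 / 0.02876 = 26.5

26.5


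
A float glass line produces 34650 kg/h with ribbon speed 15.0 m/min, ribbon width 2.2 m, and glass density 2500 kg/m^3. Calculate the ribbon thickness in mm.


Ribbon cross-section from mass balance:
  Volume rate = throughput / density = 34650 / 2500 = 13.86 m^3/h
  thickness = volume rate / (speed * 60 * width), i.e.
  thickness = throughput / (60 * speed * width * density) * 1000
  thickness = 34650 / (60 * 15.0 * 2.2 * 2500) * 1000 = 7.0 mm

7.0 mm


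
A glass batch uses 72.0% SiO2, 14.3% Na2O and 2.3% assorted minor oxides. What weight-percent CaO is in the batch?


Pieces sum to 100%:
  CaO = 100 - (SiO2 + Na2O + others)
  CaO = 100 - (72.0 + 14.3 + 2.3) = 11.4%

11.4%


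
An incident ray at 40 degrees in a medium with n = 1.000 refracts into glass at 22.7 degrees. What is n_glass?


Apply Snell's law: n1 * sin(theta1) = n2 * sin(theta2)
  n2 = n1 * sin(theta1) / sin(theta2)
  sin(40) = 0.642788
  sin(22.7) = 0.385906
  n2 = 1.000 * 0.642788 / 0.385906 = 1.6657

1.6657


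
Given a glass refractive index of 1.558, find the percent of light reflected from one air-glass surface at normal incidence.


Fresnel reflectance at normal incidence:
  R = ((n - 1)/(n + 1))^2
  (n - 1)/(n + 1) = (1.558 - 1)/(1.558 + 1) = 0.218139
  R = 0.218139^2 = 0.0475846
  R(%) = 0.0475846 * 100 = 4.758%

4.758%


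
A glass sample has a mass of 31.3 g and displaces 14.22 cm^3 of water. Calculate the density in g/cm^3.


Use the definition of density:
  rho = mass / volume
  rho = 31.3 / 14.22 = 2.201 g/cm^3

2.201 g/cm^3


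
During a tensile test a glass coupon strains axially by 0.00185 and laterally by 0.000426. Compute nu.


Poisson's ratio: nu = lateral strain / axial strain
  nu = 0.000426 / 0.00185 = 0.2303

0.2303


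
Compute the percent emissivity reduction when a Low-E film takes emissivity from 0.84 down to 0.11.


Percentage reduction = (1 - coated/uncoated) * 100
  Ratio = 0.11 / 0.84 = 0.131
  Reduction = (1 - 0.131) * 100 = 86.9%

86.9%


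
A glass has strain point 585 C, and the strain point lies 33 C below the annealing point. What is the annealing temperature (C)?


T_anneal = T_strain + gap:
  T_anneal = 585 + 33 = 618 C

618 C


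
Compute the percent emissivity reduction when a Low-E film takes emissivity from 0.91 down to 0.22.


Percentage reduction = (1 - coated/uncoated) * 100
  Ratio = 0.22 / 0.91 = 0.2418
  Reduction = (1 - 0.2418) * 100 = 75.8%

75.8%


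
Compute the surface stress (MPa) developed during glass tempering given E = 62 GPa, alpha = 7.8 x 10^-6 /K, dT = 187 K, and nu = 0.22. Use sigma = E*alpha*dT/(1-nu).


Tempering stress: sigma = E * alpha * dT / (1 - nu)
  E (MPa) = 62 * 1000 = 62000
  Numerator = 62000 * (7.8 x 10^-6) * 187 = 90.4332
  Denominator = 1 - 0.22 = 0.78
  sigma = 90.4332 / 0.78 = 115.9 MPa

115.9 MPa


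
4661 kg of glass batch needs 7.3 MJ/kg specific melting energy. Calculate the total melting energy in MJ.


Total energy = mass * specific energy
  E = 4661 * 7.3 = 34025.3 MJ

34025.3 MJ


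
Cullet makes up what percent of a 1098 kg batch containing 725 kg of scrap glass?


Cullet ratio = (cullet mass / total batch mass) * 100
  Ratio = 725 / 1098 * 100 = 66.03%

66.03%


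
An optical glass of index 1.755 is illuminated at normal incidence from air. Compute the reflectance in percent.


Fresnel reflectance at normal incidence:
  R = ((n - 1)/(n + 1))^2
  (n - 1)/(n + 1) = (1.755 - 1)/(1.755 + 1) = 0.274047
  R = 0.274047^2 = 0.0751018
  R(%) = 0.0751018 * 100 = 7.51%

7.51%


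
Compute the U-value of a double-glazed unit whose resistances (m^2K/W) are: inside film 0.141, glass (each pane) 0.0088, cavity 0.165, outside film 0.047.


Total thermal resistance (series):
  R_total = R_in + R_glass + R_air + R_glass + R_out
  R_total = 0.141 + 0.0088 + 0.165 + 0.0088 + 0.047 = 0.3706 m^2K/W
U-value = 1 / R_total = 1 / 0.3706 = 2.698 W/m^2K

2.698 W/m^2K


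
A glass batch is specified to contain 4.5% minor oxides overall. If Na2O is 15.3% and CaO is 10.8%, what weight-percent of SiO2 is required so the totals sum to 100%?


Known pieces sum to 100%:
  SiO2 = 100 - (others + Na2O + CaO)
  SiO2 = 100 - (4.5 + 15.3 + 10.8) = 69.4%

69.4%


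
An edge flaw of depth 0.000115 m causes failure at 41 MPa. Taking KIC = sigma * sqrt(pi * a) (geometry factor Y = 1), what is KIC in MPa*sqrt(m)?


Fracture toughness: KIC = sigma * sqrt(pi * a)
  pi * a = pi * 0.000115 = 0.000361283
  sqrt(pi * a) = 0.019007
  KIC = 41 * 0.019007 = 0.779 MPa*sqrt(m)

0.779 MPa*sqrt(m)


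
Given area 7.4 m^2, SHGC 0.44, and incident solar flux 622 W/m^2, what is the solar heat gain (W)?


Solar heat gain: Q = Area * SHGC * Irradiance
  Q = 7.4 * 0.44 * 622 = 2025.2 W

2025.2 W


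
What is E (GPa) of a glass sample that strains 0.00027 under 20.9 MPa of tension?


Young's modulus: E = stress / strain
  E = 20.9 MPa / 0.00027 = 77407.41 MPa
Convert to GPa: 77407.41 / 1000 = 77.41 GPa

77.41 GPa


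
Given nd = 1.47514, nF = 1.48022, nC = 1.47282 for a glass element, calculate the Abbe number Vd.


Abbe number formula: Vd = (nd - 1) / (nF - nC)
  nd - 1 = 1.47514 - 1 = 0.47514
  nF - nC = 1.48022 - 1.47282 = 0.0074
  Vd = 0.47514 / 0.0074 = 64.21

64.21


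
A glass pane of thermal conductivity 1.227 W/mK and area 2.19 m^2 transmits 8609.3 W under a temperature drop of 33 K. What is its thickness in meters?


Fourier's law: t = k * A * dT / Q
  t = 1.227 * 2.19 * 33 / 8609.3
  t = 88.67529 / 8609.3 = 0.0103 m

0.0103 m


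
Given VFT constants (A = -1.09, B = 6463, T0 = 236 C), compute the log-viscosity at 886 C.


VFT equation: log(eta) = A + B / (T - T0)
  T - T0 = 886 - 236 = 650
  B / (T - T0) = 6463 / 650 = 9.943
  log(eta) = -1.09 + 9.943 = 8.853

8.853


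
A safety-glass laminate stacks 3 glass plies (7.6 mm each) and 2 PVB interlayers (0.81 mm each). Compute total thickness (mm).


Total thickness = glass contribution + PVB contribution
  Glass: 3 * 7.6 = 22.8 mm
  PVB: 2 * 0.81 = 1.62 mm
  Total = 22.8 + 1.62 = 24.42 mm

24.42 mm


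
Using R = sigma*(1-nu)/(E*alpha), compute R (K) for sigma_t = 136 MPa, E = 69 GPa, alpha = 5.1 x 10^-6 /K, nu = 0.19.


Thermal shock resistance: R = sigma * (1 - nu) / (E * alpha)
  Numerator = 136 * (1 - 0.19) = 110.16
  Denominator = 69 * 1000 * (5.1 x 10^-6) = 0.3519
  R = 110.16 / 0.3519 = 313.0 K

313.0 K


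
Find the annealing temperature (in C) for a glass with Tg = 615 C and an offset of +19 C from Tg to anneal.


The annealing temperature is Tg plus the offset:
  T_anneal = 615 + 19 = 634 C

634 C


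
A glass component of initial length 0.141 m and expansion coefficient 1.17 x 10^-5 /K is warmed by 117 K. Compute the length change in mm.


Thermal expansion formula: dL = alpha * L0 * dT
  dL = (1.17 x 10^-5) * 0.141 * 117 = 0.00019301 m
Convert to mm: 0.00019301 * 1000 = 0.193 mm

0.193 mm


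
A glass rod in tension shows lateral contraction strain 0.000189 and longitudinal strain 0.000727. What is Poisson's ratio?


Poisson's ratio: nu = lateral strain / axial strain
  nu = 0.000189 / 0.000727 = 0.26

0.26


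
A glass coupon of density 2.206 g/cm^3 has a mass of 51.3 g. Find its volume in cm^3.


Rearrange rho = m / V:
  V = m / rho
  V = 51.3 / 2.206 = 23.255 cm^3

23.255 cm^3


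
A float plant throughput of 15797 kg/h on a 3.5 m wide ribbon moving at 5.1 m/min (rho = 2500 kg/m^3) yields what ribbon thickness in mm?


Ribbon cross-section from mass balance:
  Volume rate = throughput / density = 15797 / 2500 = 6.3188 m^3/h
  thickness = volume rate / (speed * 60 * width), i.e.
  thickness = throughput / (60 * speed * width * density) * 1000
  thickness = 15797 / (60 * 5.1 * 3.5 * 2500) * 1000 = 5.9 mm

5.9 mm


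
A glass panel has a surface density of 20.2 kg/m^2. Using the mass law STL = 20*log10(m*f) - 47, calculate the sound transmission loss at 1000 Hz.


Mass law: STL = 20 * log10(m * f) - 47
  m * f = 20.2 * 1000 = 20200
  log10(20200) = 4.30535
  STL = 20 * 4.30535 - 47 = 86.107 - 47 = 39.1 dB

39.1 dB


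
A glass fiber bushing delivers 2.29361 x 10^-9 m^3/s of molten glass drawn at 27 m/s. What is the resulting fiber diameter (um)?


Cross-sectional area from continuity:
  A = Q / v = 2.29361 x 10^-9 / 27 = 8.494852 x 10^-11 m^2
Diameter from circular cross-section:
  d = sqrt(4A / pi) * 10^6 (m -> um)
  d = sqrt(4 * 8.494852 x 10^-11 / pi) * 10^6 = 10.4 um

10.4 um


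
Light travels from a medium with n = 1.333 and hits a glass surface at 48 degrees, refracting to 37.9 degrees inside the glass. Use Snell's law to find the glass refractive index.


Apply Snell's law: n1 * sin(theta1) = n2 * sin(theta2)
  n2 = n1 * sin(theta1) / sin(theta2)
  sin(48) = 0.743145
  sin(37.9) = 0.614285
  n2 = 1.333 * 0.743145 / 0.614285 = 1.6126

1.6126


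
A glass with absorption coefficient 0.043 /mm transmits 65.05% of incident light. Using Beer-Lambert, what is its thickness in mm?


Rearrange T = exp(-alpha * thickness):
  thickness = -ln(T) / alpha
  T = 65.05/100 = 0.6505
  ln(T) = -0.43001
  -ln(T) = 0.43001
  thickness = 0.43001 / 0.043 = 10.0 mm

10.0 mm


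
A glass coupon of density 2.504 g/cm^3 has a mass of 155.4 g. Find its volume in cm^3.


Rearrange rho = m / V:
  V = m / rho
  V = 155.4 / 2.504 = 62.061 cm^3

62.061 cm^3


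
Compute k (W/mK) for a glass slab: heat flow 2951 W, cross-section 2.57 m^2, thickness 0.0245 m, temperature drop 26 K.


Fourier's law rearranged: k = Q * t / (A * dT)
  Numerator = 2951 * 0.0245 = 72.2995
  Denominator = 2.57 * 26 = 66.82
  k = 72.2995 / 66.82 = 1.082 W/mK

1.082 W/mK


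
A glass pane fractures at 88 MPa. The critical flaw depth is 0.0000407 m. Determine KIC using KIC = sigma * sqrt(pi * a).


Fracture toughness: KIC = sigma * sqrt(pi * a)
  pi * a = pi * 0.0000407 = 0.000127863
  sqrt(pi * a) = 0.011308
  KIC = 88 * 0.011308 = 0.995 MPa*sqrt(m)

0.995 MPa*sqrt(m)


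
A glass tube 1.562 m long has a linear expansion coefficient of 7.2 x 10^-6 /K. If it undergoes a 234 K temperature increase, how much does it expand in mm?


Thermal expansion formula: dL = alpha * L0 * dT
  dL = (7.2 x 10^-6) * 1.562 * 234 = 0.00263166 m
Convert to mm: 0.00263166 * 1000 = 2.6317 mm

2.6317 mm


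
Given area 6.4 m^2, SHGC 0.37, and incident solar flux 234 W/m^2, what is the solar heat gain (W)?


Solar heat gain: Q = Area * SHGC * Irradiance
  Q = 6.4 * 0.37 * 234 = 554.1 W

554.1 W


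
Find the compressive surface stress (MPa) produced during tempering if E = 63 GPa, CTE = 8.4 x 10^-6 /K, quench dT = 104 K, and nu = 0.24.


Tempering stress: sigma = E * alpha * dT / (1 - nu)
  E (MPa) = 63 * 1000 = 63000
  Numerator = 63000 * (8.4 x 10^-6) * 104 = 55.0368
  Denominator = 1 - 0.24 = 0.76
  sigma = 55.0368 / 0.76 = 72.4 MPa

72.4 MPa


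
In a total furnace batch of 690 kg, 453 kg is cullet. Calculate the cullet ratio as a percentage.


Cullet ratio = (cullet mass / total batch mass) * 100
  Ratio = 453 / 690 * 100 = 65.65%

65.65%


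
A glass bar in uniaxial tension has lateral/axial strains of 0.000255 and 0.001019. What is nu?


Poisson's ratio: nu = lateral strain / axial strain
  nu = 0.000255 / 0.001019 = 0.2502

0.2502


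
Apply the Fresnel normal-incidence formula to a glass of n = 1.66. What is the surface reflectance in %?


Fresnel reflectance at normal incidence:
  R = ((n - 1)/(n + 1))^2
  (n - 1)/(n + 1) = (1.66 - 1)/(1.66 + 1) = 0.24812
  R = 0.24812^2 = 0.0615635
  R(%) = 0.0615635 * 100 = 6.156%

6.156%


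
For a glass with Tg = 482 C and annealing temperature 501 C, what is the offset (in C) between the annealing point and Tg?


Offset = T_anneal - Tg:
  offset = 501 - 482 = 19 C

19 C


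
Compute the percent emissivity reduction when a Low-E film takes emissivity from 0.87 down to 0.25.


Percentage reduction = (1 - coated/uncoated) * 100
  Ratio = 0.25 / 0.87 = 0.2874
  Reduction = (1 - 0.2874) * 100 = 71.3%

71.3%


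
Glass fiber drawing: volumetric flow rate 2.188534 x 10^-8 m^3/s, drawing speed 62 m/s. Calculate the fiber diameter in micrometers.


Cross-sectional area from continuity:
  A = Q / v = 2.188534 x 10^-8 / 62 = 3.529894 x 10^-10 m^2
Diameter from circular cross-section:
  d = sqrt(4A / pi) * 10^6 (m -> um)
  d = sqrt(4 * 3.529894 x 10^-10 / pi) * 10^6 = 21.2 um

21.2 um


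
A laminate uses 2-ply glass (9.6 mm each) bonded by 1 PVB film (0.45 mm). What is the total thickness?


Total thickness = glass contribution + PVB contribution
  Glass: 2 * 9.6 = 19.2 mm
  PVB: 1 * 0.45 = 0.45 mm
  Total = 19.2 + 0.45 = 19.65 mm

19.65 mm


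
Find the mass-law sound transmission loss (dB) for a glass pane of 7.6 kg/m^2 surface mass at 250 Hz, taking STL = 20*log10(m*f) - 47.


Mass law: STL = 20 * log10(m * f) - 47
  m * f = 7.6 * 250 = 1900
  log10(1900) = 3.27875
  STL = 20 * 3.27875 - 47 = 65.575 - 47 = 18.6 dB

18.6 dB


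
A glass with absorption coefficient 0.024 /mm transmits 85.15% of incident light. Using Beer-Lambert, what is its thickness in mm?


Rearrange T = exp(-alpha * thickness):
  thickness = -ln(T) / alpha
  T = 85.15/100 = 0.8515
  ln(T) = -0.16076
  -ln(T) = 0.16076
  thickness = 0.16076 / 0.024 = 6.7 mm

6.7 mm


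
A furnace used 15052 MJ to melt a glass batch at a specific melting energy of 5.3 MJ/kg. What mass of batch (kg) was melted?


Rearrange E = m * s for m:
  m = E / s
  m = 15052 / 5.3 = 2840.0 kg

2840.0 kg


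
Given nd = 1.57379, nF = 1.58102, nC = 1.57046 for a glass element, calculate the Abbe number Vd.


Abbe number formula: Vd = (nd - 1) / (nF - nC)
  nd - 1 = 1.57379 - 1 = 0.57379
  nF - nC = 1.58102 - 1.57046 = 0.01056
  Vd = 0.57379 / 0.01056 = 54.34

54.34


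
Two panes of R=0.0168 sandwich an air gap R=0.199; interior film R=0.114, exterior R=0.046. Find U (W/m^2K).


Total thermal resistance (series):
  R_total = R_in + R_glass + R_air + R_glass + R_out
  R_total = 0.114 + 0.0168 + 0.199 + 0.0168 + 0.046 = 0.3926 m^2K/W
U-value = 1 / R_total = 1 / 0.3926 = 2.547 W/m^2K

2.547 W/m^2K


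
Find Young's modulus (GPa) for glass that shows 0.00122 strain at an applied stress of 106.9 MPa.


Young's modulus: E = stress / strain
  E = 106.9 MPa / 0.00122 = 87622.95 MPa
Convert to GPa: 87622.95 / 1000 = 87.62 GPa

87.62 GPa


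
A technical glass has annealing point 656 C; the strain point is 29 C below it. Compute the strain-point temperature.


Strain point = annealing point - difference:
  T_strain = 656 - 29 = 627 C

627 C


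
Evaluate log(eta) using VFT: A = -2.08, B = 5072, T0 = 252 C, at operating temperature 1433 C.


VFT equation: log(eta) = A + B / (T - T0)
  T - T0 = 1433 - 252 = 1181
  B / (T - T0) = 5072 / 1181 = 4.295
  log(eta) = -2.08 + 4.295 = 2.215

2.215


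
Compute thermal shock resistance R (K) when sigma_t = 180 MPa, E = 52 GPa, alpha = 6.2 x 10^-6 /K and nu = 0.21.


Thermal shock resistance: R = sigma * (1 - nu) / (E * alpha)
  Numerator = 180 * (1 - 0.21) = 142.2
  Denominator = 52 * 1000 * (6.2 x 10^-6) = 0.3224
  R = 142.2 / 0.3224 = 441.1 K

441.1 K


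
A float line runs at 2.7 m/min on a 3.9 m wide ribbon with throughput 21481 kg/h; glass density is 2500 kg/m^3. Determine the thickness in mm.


Ribbon cross-section from mass balance:
  Volume rate = throughput / density = 21481 / 2500 = 8.5924 m^3/h
  thickness = volume rate / (speed * 60 * width), i.e.
  thickness = throughput / (60 * speed * width * density) * 1000
  thickness = 21481 / (60 * 2.7 * 3.9 * 2500) * 1000 = 13.6 mm

13.6 mm


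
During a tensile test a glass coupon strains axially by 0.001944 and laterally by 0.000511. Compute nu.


Poisson's ratio: nu = lateral strain / axial strain
  nu = 0.000511 / 0.001944 = 0.2629

0.2629


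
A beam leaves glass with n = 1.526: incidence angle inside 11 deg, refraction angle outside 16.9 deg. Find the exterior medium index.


Apply Snell's law: n1 * sin(theta1) = n2 * sin(theta2)
  n2 = n1 * sin(theta1) / sin(theta2)
  sin(11) = 0.190809
  sin(16.9) = 0.290702
  n2 = 1.526 * 0.190809 / 0.290702 = 1.0016

1.0016


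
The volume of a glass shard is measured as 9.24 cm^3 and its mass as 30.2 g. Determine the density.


Use the definition of density:
  rho = mass / volume
  rho = 30.2 / 9.24 = 3.268 g/cm^3

3.268 g/cm^3


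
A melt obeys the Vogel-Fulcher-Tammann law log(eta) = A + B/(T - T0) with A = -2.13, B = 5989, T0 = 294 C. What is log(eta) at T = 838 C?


VFT equation: log(eta) = A + B / (T - T0)
  T - T0 = 838 - 294 = 544
  B / (T - T0) = 5989 / 544 = 11.009
  log(eta) = -2.13 + 11.009 = 8.879

8.879


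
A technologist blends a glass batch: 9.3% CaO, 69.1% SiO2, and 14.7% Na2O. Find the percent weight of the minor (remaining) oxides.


Sum the three major oxides:
  SiO2 + Na2O + CaO = 69.1 + 14.7 + 9.3 = 93.1%
Subtract from 100%:
  Others = 100 - 93.1 = 6.9%

6.9%


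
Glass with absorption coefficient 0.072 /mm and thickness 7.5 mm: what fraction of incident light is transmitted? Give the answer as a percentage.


Beer-Lambert law: T = exp(-alpha * thickness)
  exponent = -0.072 * 7.5 = -0.54
  T = exp(-0.54) = 0.5827
  Percentage = 0.5827 * 100 = 58.27%

58.27%


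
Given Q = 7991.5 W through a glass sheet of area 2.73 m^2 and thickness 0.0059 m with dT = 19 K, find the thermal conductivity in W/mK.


Fourier's law rearranged: k = Q * t / (A * dT)
  Numerator = 7991.5 * 0.0059 = 47.14985
  Denominator = 2.73 * 19 = 51.87
  k = 47.14985 / 51.87 = 0.909 W/mK

0.909 W/mK


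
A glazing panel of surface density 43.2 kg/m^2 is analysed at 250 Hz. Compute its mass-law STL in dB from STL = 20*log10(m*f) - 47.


Mass law: STL = 20 * log10(m * f) - 47
  m * f = 43.2 * 250 = 10800
  log10(10800) = 4.03342
  STL = 20 * 4.03342 - 47 = 80.6684 - 47 = 33.7 dB

33.7 dB


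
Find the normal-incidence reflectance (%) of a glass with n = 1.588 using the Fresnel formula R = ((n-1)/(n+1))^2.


Fresnel reflectance at normal incidence:
  R = ((n - 1)/(n + 1))^2
  (n - 1)/(n + 1) = (1.588 - 1)/(1.588 + 1) = 0.227202
  R = 0.227202^2 = 0.0516207
  R(%) = 0.0516207 * 100 = 5.162%

5.162%


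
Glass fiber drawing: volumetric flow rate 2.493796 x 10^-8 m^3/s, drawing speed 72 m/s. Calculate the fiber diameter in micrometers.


Cross-sectional area from continuity:
  A = Q / v = 2.493796 x 10^-8 / 72 = 3.463606 x 10^-10 m^2
Diameter from circular cross-section:
  d = sqrt(4A / pi) * 10^6 (m -> um)
  d = sqrt(4 * 3.463606 x 10^-10 / pi) * 10^6 = 21.0 um

21.0 um


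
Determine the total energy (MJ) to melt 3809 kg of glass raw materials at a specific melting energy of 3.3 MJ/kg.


Total energy = mass * specific energy
  E = 3809 * 3.3 = 12569.7 MJ

12569.7 MJ


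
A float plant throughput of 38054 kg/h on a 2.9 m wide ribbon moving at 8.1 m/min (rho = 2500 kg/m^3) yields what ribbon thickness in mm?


Ribbon cross-section from mass balance:
  Volume rate = throughput / density = 38054 / 2500 = 15.2216 m^3/h
  thickness = volume rate / (speed * 60 * width), i.e.
  thickness = throughput / (60 * speed * width * density) * 1000
  thickness = 38054 / (60 * 8.1 * 2.9 * 2500) * 1000 = 10.8 mm

10.8 mm


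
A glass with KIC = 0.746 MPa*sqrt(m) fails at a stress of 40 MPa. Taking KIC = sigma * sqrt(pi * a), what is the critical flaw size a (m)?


Rearrange KIC = sigma * sqrt(pi * a):
  sqrt(pi * a) = KIC / sigma
  sqrt(pi * a) = 0.746 / 40 = 0.01865
  a = (KIC / sigma)^2 / pi
  a = 0.01865^2 / pi = 0.0001107 m

0.0001107 m


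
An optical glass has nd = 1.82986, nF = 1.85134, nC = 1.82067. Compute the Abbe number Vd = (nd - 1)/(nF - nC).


Abbe number formula: Vd = (nd - 1) / (nF - nC)
  nd - 1 = 1.82986 - 1 = 0.82986
  nF - nC = 1.85134 - 1.82067 = 0.03067
  Vd = 0.82986 / 0.03067 = 27.06

27.06


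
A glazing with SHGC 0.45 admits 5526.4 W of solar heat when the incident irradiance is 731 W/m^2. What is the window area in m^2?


Rearrange Q = Area * SHGC * Irradiance:
  Area = Q / (SHGC * Irradiance)
  Area = 5526.4 / (0.45 * 731) = 16.8 m^2

16.8 m^2


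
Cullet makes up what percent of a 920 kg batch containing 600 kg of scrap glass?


Cullet ratio = (cullet mass / total batch mass) * 100
  Ratio = 600 / 920 * 100 = 65.22%

65.22%


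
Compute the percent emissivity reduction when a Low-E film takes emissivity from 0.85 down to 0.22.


Percentage reduction = (1 - coated/uncoated) * 100
  Ratio = 0.22 / 0.85 = 0.2588
  Reduction = (1 - 0.2588) * 100 = 74.1%

74.1%


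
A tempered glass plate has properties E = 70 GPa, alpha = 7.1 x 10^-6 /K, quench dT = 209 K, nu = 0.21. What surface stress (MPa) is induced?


Tempering stress: sigma = E * alpha * dT / (1 - nu)
  E (MPa) = 70 * 1000 = 70000
  Numerator = 70000 * (7.1 x 10^-6) * 209 = 103.873
  Denominator = 1 - 0.21 = 0.79
  sigma = 103.873 / 0.79 = 131.5 MPa

131.5 MPa


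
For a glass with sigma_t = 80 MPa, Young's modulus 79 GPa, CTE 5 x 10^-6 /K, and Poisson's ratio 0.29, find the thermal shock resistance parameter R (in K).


Thermal shock resistance: R = sigma * (1 - nu) / (E * alpha)
  Numerator = 80 * (1 - 0.29) = 56.8
  Denominator = 79 * 1000 * (5 x 10^-6) = 0.395
  R = 56.8 / 0.395 = 143.8 K

143.8 K


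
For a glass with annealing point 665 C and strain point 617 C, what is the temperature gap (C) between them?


Gap = T_anneal - T_strain:
  gap = 665 - 617 = 48 C

48 C


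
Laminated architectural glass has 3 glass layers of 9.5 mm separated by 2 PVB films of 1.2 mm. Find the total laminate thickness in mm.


Total thickness = glass contribution + PVB contribution
  Glass: 3 * 9.5 = 28.5 mm
  PVB: 2 * 1.2 = 2.4 mm
  Total = 28.5 + 2.4 = 30.9 mm

30.9 mm


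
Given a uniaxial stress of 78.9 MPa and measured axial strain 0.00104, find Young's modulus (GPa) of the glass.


Young's modulus: E = stress / strain
  E = 78.9 MPa / 0.00104 = 75865.38 MPa
Convert to GPa: 75865.38 / 1000 = 75.87 GPa

75.87 GPa


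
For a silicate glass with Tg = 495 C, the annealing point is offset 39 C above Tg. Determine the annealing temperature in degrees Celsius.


The annealing temperature is Tg plus the offset:
  T_anneal = 495 + 39 = 534 C

534 C


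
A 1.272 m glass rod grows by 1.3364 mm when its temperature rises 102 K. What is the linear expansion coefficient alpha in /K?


Rearrange dL = alpha * L0 * dT for alpha:
  alpha = dL / (L0 * dT)
  alpha = (1.3364 / 1000) / (1.272 * 102) = 0.0000103 /K = 1.03 x 10^-5 /K

1.03 x 10^-5 /K


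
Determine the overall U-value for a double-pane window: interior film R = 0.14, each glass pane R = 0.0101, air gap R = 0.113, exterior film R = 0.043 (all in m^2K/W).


Total thermal resistance (series):
  R_total = R_in + R_glass + R_air + R_glass + R_out
  R_total = 0.14 + 0.0101 + 0.113 + 0.0101 + 0.043 = 0.3162 m^2K/W
U-value = 1 / R_total = 1 / 0.3162 = 3.163 W/m^2K

3.163 W/m^2K


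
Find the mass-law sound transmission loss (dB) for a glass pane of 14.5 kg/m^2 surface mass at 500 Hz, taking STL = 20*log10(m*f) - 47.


Mass law: STL = 20 * log10(m * f) - 47
  m * f = 14.5 * 500 = 7250
  log10(7250) = 3.86034
  STL = 20 * 3.86034 - 47 = 77.2068 - 47 = 30.2 dB

30.2 dB


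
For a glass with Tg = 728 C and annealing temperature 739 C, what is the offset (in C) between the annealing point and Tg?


Offset = T_anneal - Tg:
  offset = 739 - 728 = 11 C

11 C


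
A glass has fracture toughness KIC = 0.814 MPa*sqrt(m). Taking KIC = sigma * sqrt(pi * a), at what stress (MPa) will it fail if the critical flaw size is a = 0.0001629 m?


Rearrange KIC = sigma * sqrt(pi * a):
  sigma = KIC / sqrt(pi * a)
  sqrt(pi * 0.0001629) = 0.022622
  sigma = 0.814 / 0.022622 = 35.98 MPa

35.98 MPa


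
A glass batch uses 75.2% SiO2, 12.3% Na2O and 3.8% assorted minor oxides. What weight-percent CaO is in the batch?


Pieces sum to 100%:
  CaO = 100 - (SiO2 + Na2O + others)
  CaO = 100 - (75.2 + 12.3 + 3.8) = 8.7%

8.7%


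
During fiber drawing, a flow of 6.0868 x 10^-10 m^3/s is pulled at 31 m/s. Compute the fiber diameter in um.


Cross-sectional area from continuity:
  A = Q / v = 6.0868 x 10^-10 / 31 = 1.963484 x 10^-11 m^2
Diameter from circular cross-section:
  d = sqrt(4A / pi) * 10^6 (m -> um)
  d = sqrt(4 * 1.963484 x 10^-11 / pi) * 10^6 = 5.0 um

5.0 um


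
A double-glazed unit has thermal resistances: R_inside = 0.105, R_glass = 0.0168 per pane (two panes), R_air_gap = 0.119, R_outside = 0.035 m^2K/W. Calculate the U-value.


Total thermal resistance (series):
  R_total = R_in + R_glass + R_air + R_glass + R_out
  R_total = 0.105 + 0.0168 + 0.119 + 0.0168 + 0.035 = 0.2926 m^2K/W
U-value = 1 / R_total = 1 / 0.2926 = 3.418 W/m^2K

3.418 W/m^2K


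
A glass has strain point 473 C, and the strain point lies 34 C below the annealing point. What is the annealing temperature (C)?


T_anneal = T_strain + gap:
  T_anneal = 473 + 34 = 507 C

507 C


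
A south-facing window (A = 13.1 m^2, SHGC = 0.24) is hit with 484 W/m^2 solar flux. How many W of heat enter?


Solar heat gain: Q = Area * SHGC * Irradiance
  Q = 13.1 * 0.24 * 484 = 1521.7 W

1521.7 W
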